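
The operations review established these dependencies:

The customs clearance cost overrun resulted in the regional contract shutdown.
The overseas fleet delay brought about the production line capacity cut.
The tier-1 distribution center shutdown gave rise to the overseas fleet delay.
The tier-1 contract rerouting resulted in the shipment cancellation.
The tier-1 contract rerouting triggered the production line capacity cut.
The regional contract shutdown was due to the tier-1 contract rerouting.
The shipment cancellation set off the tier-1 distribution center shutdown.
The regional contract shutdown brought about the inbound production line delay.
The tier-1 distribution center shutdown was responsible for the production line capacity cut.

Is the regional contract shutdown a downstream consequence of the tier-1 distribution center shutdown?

No

The tier-1 distribution center shutdown leads to the overseas fleet delay, the production line capacity cut; the regional contract shutdown is not among them.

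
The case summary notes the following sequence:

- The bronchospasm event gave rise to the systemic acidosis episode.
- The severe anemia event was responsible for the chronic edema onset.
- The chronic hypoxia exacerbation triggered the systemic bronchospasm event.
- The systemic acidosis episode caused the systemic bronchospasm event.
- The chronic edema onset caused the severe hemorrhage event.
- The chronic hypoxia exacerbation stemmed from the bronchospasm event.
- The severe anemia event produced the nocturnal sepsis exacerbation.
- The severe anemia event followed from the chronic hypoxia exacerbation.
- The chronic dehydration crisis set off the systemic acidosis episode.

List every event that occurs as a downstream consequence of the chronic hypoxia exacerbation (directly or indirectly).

the chronic edema onset, the nocturnal sepsis exacerbation, the severe anemia event, the severe hemorrhage event, the systemic bronchospasm event

Direct effects: the severe anemia event, the systemic bronchospasm event.
2 steps out: the chronic edema onset, the nocturnal sepsis exacerbation.
3 steps out: the severe hemorrhage event.
Not reachable from it: the bronchospasm event, the chronic dehydration crisis, the systemic acidosis episode.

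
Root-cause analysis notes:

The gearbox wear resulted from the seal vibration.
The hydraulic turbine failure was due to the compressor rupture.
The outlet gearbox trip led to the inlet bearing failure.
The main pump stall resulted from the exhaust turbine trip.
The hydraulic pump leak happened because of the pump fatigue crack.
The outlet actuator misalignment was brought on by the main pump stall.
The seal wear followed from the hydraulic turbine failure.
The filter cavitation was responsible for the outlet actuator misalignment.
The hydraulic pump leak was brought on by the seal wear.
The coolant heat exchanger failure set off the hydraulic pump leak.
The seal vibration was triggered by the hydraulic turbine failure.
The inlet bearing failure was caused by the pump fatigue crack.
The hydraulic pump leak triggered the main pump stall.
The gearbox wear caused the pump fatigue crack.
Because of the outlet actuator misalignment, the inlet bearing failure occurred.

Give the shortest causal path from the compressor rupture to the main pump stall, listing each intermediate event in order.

the compressor rupture → the hydraulic turbine failure
the hydraulic turbine failure → the seal wear
the seal wear → the hydraulic pump leak
the hydraulic pump leak → the main pump stall
Length: 4 steps.

the compressor rupture → the hydraulic turbine failure → the seal wear → the hydraulic pump leak → the main pump stall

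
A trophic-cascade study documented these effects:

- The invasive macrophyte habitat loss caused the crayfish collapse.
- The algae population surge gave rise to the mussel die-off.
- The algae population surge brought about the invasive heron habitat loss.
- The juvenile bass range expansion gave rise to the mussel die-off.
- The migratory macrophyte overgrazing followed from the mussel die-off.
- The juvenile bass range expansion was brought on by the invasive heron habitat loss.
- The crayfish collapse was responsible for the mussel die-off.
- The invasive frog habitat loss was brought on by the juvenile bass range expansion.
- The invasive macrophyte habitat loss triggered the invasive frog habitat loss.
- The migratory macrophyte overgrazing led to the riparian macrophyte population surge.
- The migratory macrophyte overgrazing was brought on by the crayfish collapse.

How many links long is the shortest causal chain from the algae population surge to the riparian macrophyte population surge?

Shortest chain: the algae population surge → the mussel die-off → the migratory macrophyte overgrazing → the riparian macrophyte population surge.

3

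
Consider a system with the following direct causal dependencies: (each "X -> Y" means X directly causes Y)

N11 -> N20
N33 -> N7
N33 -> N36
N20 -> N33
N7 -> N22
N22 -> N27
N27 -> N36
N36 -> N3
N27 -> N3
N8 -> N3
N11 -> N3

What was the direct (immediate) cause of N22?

Upstream contributors include N11, N20, N33, but only N7 feeds directly into N22.

N7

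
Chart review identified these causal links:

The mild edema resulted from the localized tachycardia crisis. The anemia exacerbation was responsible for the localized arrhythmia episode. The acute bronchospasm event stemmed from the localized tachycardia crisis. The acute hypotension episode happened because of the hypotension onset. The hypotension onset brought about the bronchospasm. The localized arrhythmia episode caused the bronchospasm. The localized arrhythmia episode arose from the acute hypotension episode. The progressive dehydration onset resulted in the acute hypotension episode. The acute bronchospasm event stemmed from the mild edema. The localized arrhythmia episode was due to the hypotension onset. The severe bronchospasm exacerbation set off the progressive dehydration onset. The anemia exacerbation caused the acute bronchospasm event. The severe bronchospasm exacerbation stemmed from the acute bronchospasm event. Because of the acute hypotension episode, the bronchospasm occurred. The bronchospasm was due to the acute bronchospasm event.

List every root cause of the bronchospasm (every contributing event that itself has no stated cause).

Tracing upstream from the bronchospasm: the bronchospasm ← the acute bronchospasm event ← the localized tachycardia crisis.
A separate upstream branch: the bronchospasm ← the acute bronchospasm event ← the anemia exacerbation.
A separate upstream branch: the bronchospasm ← the hypotension onset.
Each of those chain origins has no stated cause.

the anemia exacerbation, the hypotension onset, the localized tachycardia crisis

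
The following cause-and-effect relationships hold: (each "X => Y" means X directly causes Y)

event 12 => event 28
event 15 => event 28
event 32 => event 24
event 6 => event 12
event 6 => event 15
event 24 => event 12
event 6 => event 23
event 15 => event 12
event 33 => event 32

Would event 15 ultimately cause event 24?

Event 15 leads to event 12, event 28; event 24 is not among them.

No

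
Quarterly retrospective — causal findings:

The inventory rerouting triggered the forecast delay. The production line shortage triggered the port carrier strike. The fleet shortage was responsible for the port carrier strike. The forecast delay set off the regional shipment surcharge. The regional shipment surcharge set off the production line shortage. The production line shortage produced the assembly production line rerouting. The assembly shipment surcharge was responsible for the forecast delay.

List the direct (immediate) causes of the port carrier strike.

Upstream contributors include the assembly shipment surcharge, the inventory rerouting, the forecast delay, the regional shipment surcharge, but only the fleet shortage, the production line shortage feed directly into the port carrier strike.

the fleet shortage, the production line shortage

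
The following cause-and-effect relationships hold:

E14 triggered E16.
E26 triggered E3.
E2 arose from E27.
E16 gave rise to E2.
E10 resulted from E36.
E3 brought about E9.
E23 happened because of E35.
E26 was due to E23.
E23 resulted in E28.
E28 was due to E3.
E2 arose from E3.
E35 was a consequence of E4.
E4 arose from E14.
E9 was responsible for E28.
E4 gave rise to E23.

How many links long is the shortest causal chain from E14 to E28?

Shortest chain: E14 → E4 → E23 → E28.

3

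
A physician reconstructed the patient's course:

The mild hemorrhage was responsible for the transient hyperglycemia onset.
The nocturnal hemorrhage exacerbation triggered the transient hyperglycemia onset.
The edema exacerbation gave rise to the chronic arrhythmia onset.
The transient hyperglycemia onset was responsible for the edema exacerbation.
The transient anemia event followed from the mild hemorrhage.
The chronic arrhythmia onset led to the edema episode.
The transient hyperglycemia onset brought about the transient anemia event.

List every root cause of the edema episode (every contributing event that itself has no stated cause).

Tracing upstream from the edema episode: the edema episode ← the chronic arrhythmia onset ← the edema exacerbation ← the transient hyperglycemia onset ← the nocturnal hemorrhage exacerbation.
A separate upstream branch: the edema episode ← the chronic arrhythmia onset ← the edema exacerbation ← the transient hyperglycemia onset ← the mild hemorrhage.
Each of those chain origins has no stated cause.

the mild hemorrhage, the nocturnal hemorrhage exacerbation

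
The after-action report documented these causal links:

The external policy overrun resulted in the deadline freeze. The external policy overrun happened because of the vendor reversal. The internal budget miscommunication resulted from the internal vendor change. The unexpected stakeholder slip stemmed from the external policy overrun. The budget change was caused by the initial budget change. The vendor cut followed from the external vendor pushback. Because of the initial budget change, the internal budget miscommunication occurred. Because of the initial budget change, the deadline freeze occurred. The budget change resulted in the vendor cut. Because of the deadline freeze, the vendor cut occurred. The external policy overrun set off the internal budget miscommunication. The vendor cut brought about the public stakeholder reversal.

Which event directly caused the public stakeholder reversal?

the vendor cut

Upstream contributors include the vendor reversal, the external policy overrun, the external vendor pushback, the initial budget change, the budget change, the deadline freeze, but only the vendor cut feeds directly into the public stakeholder reversal.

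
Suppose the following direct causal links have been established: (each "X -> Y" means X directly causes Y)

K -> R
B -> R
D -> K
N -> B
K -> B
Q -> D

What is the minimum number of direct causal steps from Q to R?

3

Shortest chain: Q → D → K → R.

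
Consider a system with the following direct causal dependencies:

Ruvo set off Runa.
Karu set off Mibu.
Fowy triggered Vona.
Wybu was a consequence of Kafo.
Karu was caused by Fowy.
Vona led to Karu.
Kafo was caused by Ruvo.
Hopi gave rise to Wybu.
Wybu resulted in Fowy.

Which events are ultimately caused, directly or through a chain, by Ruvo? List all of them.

Fowy, Kafo, Karu, Mibu, Runa, Vona, Wybu

Direct effects: Runa, Kafo.
2 steps out: Wybu.
3 steps out: Fowy.
4 steps out: Vona, Karu.
5 steps out: Mibu.
Not reachable from it: Hopi.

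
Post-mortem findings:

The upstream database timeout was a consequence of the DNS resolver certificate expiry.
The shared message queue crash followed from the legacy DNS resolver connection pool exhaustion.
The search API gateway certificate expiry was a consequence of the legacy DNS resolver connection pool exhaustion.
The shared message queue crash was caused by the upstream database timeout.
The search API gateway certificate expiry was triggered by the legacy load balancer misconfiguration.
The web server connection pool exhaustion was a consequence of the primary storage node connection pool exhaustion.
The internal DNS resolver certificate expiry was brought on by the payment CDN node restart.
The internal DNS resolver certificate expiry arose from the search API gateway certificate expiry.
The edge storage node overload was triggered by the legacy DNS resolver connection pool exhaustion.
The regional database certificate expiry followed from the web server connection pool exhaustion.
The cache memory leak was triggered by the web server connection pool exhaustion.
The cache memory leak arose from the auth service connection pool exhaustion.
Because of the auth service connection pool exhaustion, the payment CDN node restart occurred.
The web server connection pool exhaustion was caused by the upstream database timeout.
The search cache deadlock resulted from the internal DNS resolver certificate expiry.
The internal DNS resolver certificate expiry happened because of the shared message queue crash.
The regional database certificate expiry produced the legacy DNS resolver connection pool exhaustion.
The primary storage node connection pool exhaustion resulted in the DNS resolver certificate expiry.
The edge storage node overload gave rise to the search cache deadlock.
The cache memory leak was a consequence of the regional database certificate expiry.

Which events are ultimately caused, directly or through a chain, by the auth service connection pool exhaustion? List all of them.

Direct effects: the payment CDN node restart, the cache memory leak.
2 steps out: the internal DNS resolver certificate expiry.
3 steps out: the search cache deadlock.
Not reachable from it: the primary storage node connection pool exhaustion, the DNS resolver certificate expiry, the upstream database timeout, the web server connection pool exhaustion, the regional database certificate expiry, the legacy DNS resolver connection pool exhaustion, the shared message queue crash, the legacy load balancer misconfiguration, the search API gateway certificate expiry, the edge storage node overload.

the cache memory leak, the internal DNS resolver certificate expiry, the payment CDN node restart, the search cache deadlock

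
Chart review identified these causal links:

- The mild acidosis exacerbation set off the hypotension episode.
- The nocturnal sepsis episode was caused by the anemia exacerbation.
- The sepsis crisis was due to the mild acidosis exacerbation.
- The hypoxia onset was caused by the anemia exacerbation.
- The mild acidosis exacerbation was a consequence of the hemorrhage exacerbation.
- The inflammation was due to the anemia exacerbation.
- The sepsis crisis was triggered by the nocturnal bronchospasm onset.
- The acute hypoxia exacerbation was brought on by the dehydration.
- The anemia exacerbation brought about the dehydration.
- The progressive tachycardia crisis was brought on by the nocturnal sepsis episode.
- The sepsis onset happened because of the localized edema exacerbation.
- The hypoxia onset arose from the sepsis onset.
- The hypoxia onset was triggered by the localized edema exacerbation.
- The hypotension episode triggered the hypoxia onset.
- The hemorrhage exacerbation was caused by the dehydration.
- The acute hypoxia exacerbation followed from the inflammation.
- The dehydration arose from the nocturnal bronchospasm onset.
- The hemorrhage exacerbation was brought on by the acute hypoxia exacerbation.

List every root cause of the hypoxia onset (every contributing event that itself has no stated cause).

Tracing upstream from the hypoxia onset: the hypoxia onset ← the anemia exacerbation.
A separate upstream branch: the hypoxia onset ← the hypotension episode ← the mild acidosis exacerbation ← the hemorrhage exacerbation ← the dehydration ← the nocturnal bronchospasm onset.
A separate upstream branch: the hypoxia onset ← the localized edema exacerbation.
Each of those chain origins has no stated cause.

the anemia exacerbation, the localized edema exacerbation, the nocturnal bronchospasm onset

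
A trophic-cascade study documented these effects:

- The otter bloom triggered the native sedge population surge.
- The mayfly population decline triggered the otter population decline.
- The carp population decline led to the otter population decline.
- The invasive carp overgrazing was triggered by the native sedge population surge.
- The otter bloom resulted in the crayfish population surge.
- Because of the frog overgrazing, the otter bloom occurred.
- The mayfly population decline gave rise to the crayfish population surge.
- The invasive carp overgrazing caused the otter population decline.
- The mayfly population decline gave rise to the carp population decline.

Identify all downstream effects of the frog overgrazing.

the crayfish population surge, the invasive carp overgrazing, the native sedge population surge, the otter bloom, the otter population decline

Direct effects: the otter bloom.
2 steps out: the crayfish population surge, the native sedge population surge.
3 steps out: the invasive carp overgrazing.
4 steps out: the otter population decline.
Not reachable from it: the mayfly population decline, the carp population decline.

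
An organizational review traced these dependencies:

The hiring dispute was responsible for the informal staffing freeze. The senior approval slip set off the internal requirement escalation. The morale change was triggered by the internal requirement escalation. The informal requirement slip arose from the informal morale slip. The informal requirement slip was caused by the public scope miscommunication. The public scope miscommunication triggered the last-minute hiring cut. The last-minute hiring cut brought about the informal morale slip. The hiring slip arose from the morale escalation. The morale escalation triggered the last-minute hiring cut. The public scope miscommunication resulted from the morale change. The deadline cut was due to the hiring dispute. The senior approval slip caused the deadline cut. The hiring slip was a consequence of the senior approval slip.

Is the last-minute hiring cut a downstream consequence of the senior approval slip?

There is a causal chain: the senior approval slip → the internal requirement escalation → the morale change → the public scope miscommunication → the last-minute hiring cut.

Yes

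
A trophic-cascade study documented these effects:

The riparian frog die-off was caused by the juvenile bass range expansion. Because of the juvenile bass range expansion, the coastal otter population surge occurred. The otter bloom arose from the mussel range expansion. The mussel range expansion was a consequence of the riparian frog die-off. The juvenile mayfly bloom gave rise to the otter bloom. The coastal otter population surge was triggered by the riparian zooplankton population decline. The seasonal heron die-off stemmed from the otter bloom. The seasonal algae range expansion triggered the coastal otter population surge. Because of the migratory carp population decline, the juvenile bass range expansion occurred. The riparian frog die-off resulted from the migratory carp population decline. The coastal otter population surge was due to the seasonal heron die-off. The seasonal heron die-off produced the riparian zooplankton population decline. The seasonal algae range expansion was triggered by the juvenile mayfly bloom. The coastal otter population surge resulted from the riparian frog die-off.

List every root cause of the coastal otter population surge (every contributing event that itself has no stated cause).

Tracing upstream from the coastal otter population surge: the coastal otter population surge ← the juvenile bass range expansion ← the migratory carp population decline.
A separate upstream branch: the coastal otter population surge ← the seasonal algae range expansion ← the juvenile mayfly bloom.
Each of those chain origins has no stated cause.

the juvenile mayfly bloom, the migratory carp population decline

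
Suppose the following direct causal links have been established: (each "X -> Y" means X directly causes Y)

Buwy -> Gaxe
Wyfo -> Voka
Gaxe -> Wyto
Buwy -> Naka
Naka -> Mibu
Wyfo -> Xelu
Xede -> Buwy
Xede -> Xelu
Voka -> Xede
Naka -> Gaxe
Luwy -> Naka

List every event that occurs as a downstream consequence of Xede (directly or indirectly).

Buwy, Gaxe, Mibu, Naka, Wyto, Xelu

Direct effects: Buwy, Xelu.
2 steps out: Naka, Gaxe.
3 steps out: Mibu, Wyto.
Not reachable from it: Wyfo, Voka, Luwy.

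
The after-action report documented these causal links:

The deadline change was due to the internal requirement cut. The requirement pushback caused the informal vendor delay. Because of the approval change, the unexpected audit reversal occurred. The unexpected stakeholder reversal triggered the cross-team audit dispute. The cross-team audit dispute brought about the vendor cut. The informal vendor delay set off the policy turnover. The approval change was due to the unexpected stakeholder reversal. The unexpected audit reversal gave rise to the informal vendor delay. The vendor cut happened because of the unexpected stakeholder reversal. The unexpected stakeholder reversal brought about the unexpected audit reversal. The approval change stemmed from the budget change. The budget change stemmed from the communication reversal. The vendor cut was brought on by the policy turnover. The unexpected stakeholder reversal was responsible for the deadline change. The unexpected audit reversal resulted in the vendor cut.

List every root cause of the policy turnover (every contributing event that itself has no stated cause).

Tracing upstream from the policy turnover: the policy turnover ← the informal vendor delay ← the unexpected audit reversal ← the unexpected stakeholder reversal.
A separate upstream branch: the policy turnover ← the informal vendor delay ← the unexpected audit reversal ← the approval change ← the budget change ← the communication reversal.
A separate upstream branch: the policy turnover ← the informal vendor delay ← the requirement pushback.
Each of those chain origins has no stated cause.

the communication reversal, the requirement pushback, the unexpected stakeholder reversal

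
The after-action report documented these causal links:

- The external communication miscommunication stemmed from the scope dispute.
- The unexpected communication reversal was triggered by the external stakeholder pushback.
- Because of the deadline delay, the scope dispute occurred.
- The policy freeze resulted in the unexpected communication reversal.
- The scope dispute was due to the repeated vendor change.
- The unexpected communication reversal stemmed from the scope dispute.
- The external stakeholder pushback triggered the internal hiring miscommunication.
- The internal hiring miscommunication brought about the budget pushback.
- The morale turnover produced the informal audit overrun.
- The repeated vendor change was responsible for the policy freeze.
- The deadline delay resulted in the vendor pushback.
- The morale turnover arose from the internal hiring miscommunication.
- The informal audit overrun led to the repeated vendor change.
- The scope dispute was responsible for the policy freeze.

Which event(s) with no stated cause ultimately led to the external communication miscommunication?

Tracing upstream from the external communication miscommunication: the external communication miscommunication ← the scope dispute ← the repeated vendor change ← the informal audit overrun ← the morale turnover ← the internal hiring miscommunication ← the external stakeholder pushback.
A separate upstream branch: the external communication miscommunication ← the scope dispute ← the deadline delay.
Each of those chain origins has no stated cause.

the deadline delay, the external stakeholder pushback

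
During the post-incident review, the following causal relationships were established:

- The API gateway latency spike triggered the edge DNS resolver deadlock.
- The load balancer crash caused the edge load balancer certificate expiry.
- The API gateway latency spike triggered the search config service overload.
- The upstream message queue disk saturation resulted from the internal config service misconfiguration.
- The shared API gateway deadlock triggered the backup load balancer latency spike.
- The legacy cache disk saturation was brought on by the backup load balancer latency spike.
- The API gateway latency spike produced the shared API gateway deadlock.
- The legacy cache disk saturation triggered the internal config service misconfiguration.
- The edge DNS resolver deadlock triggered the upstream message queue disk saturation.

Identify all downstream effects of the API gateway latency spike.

Direct effects: the search config service overload, the edge DNS resolver deadlock, the shared API gateway deadlock.
2 steps out: the backup load balancer latency spike, the upstream message queue disk saturation.
3 steps out: the legacy cache disk saturation.
4 steps out: the internal config service misconfiguration.
Not reachable from it: the load balancer crash, the edge load balancer certificate expiry.

the backup load balancer latency spike, the edge DNS resolver deadlock, the internal config service misconfiguration, the legacy cache disk saturation, the search config service overload, the shared API gateway deadlock, the upstream message queue disk saturation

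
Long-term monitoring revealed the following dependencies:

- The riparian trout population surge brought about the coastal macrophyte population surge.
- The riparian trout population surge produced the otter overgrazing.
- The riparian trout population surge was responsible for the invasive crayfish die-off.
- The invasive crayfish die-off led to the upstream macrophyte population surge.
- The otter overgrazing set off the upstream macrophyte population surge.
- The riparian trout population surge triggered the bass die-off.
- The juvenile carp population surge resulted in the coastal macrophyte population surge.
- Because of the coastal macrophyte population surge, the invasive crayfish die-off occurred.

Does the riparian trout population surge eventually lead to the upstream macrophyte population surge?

There is a causal chain: the riparian trout population surge → the invasive crayfish die-off → the upstream macrophyte population surge.

Yes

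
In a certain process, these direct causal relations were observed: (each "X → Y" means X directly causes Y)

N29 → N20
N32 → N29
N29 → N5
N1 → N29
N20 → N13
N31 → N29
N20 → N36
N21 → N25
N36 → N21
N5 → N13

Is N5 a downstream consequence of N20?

N20 leads to N36, N13, N21, N25; N5 is not among them.

No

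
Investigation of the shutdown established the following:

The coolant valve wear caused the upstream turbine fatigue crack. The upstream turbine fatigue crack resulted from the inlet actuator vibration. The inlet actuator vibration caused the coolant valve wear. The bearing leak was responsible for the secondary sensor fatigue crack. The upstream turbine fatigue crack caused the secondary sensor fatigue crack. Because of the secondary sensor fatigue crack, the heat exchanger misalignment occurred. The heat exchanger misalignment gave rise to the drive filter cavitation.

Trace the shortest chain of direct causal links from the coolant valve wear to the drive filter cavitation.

the coolant valve wear → the upstream turbine fatigue crack
the upstream turbine fatigue crack → the secondary sensor fatigue crack
the secondary sensor fatigue crack → the heat exchanger misalignment
the heat exchanger misalignment → the drive filter cavitation
Length: 4 steps.

the coolant valve wear → the upstream turbine fatigue crack → the secondary sensor fatigue crack → the heat exchanger misalignment → the drive filter cavitation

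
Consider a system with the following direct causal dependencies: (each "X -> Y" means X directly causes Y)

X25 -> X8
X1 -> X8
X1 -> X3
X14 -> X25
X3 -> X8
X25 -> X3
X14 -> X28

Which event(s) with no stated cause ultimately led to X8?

X1, X14

Tracing upstream from X8: X8 ← X1.
A separate upstream branch: X8 ← X25 ← X14.
Each of those chain origins has no stated cause.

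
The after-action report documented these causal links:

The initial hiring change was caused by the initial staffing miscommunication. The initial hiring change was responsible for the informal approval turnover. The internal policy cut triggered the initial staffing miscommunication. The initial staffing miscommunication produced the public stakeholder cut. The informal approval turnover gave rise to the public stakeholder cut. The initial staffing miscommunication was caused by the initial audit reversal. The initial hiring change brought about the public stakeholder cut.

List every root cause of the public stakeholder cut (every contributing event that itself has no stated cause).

Tracing upstream from the public stakeholder cut: the public stakeholder cut ← the initial staffing miscommunication ← the initial audit reversal.
A separate upstream branch: the public stakeholder cut ← the initial staffing miscommunication ← the internal policy cut.
Each of those chain origins has no stated cause.

the initial audit reversal, the internal policy cut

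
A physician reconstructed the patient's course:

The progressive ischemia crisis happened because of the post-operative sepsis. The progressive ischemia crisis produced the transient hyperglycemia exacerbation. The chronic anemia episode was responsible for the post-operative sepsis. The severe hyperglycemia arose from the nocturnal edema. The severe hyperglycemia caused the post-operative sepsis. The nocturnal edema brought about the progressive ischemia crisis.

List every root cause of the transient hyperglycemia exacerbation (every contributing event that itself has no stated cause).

the chronic anemia episode, the nocturnal edema

Tracing upstream from the transient hyperglycemia exacerbation: the transient hyperglycemia exacerbation ← the progressive ischemia crisis ← the nocturnal edema.
A separate upstream branch: the transient hyperglycemia exacerbation ← the progressive ischemia crisis ← the post-operative sepsis ← the chronic anemia episode.
Each of those chain origins has no stated cause.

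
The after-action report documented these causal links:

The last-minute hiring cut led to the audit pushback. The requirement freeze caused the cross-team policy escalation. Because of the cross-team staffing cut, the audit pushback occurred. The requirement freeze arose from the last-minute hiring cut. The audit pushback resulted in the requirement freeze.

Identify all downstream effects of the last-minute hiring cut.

the audit pushback, the cross-team policy escalation, the requirement freeze

Direct effects: the audit pushback, the requirement freeze.
2 steps out: the cross-team policy escalation.
Not reachable from it: the cross-team staffing cut.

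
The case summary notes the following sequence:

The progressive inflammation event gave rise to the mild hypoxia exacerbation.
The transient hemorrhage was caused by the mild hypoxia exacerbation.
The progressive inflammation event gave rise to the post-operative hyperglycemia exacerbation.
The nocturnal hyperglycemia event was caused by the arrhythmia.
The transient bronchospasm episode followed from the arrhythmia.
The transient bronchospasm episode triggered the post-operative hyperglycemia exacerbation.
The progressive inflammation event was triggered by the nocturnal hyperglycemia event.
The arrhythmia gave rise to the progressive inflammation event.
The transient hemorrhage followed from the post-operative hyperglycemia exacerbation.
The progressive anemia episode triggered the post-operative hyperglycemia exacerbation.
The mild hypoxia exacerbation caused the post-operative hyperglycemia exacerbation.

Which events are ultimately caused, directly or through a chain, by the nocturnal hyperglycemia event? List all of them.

Direct effects: the progressive inflammation event.
2 steps out: the mild hypoxia exacerbation, the post-operative hyperglycemia exacerbation.
3 steps out: the transient hemorrhage.
Not reachable from it: the arrhythmia, the transient bronchospasm episode, the progressive anemia episode.

the mild hypoxia exacerbation, the post-operative hyperglycemia exacerbation, the progressive inflammation event, the transient hemorrhage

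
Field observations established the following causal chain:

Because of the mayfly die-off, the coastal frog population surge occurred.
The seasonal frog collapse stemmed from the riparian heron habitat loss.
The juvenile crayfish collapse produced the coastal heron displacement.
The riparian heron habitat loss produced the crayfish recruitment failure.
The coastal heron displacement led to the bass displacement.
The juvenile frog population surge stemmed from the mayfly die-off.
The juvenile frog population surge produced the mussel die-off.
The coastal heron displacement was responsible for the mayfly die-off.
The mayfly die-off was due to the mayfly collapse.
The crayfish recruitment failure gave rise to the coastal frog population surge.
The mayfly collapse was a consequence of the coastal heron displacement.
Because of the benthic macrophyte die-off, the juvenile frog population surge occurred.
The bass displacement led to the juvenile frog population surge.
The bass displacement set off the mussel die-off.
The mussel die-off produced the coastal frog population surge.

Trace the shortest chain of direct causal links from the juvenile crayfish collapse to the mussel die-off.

the juvenile crayfish collapse → the coastal heron displacement → the bass displacement → the mussel die-off

the juvenile crayfish collapse → the coastal heron displacement
the coastal heron displacement → the bass displacement
the bass displacement → the mussel die-off
Length: 3 steps.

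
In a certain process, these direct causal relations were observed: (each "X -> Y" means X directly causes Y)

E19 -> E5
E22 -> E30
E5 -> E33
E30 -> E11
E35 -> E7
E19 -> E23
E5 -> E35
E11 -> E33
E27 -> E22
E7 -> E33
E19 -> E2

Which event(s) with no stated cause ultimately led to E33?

E19, E27

Tracing upstream from E33: E33 ← E5 ← E19.
A separate upstream branch: E33 ← E11 ← E30 ← E22 ← E27.
Each of those chain origins has no stated cause.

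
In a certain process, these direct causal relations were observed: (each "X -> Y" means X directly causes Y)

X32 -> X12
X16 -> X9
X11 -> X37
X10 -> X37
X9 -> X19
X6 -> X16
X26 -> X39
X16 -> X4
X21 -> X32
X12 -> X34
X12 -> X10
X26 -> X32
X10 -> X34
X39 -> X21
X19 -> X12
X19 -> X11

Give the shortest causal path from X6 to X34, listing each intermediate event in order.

X6 → X16 → X9 → X19 → X12 → X34

X6 → X16
X16 → X9
X9 → X19
X19 → X12
X12 → X34
Length: 5 steps.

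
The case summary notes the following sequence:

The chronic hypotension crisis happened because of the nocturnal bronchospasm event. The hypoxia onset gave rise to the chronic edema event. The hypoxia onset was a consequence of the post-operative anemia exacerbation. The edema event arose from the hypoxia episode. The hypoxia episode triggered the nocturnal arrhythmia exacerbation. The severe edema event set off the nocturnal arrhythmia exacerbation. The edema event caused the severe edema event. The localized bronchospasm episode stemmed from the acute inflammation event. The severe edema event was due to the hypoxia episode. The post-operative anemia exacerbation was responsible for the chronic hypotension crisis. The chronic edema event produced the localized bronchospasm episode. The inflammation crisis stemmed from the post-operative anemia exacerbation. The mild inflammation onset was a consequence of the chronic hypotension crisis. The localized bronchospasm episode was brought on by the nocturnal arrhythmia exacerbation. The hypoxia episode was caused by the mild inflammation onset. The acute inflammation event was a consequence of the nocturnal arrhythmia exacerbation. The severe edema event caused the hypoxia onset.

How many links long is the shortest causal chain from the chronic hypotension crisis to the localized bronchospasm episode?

Shortest chain: the chronic hypotension crisis → the mild inflammation onset → the hypoxia episode → the nocturnal arrhythmia exacerbation → the localized bronchospasm episode.

4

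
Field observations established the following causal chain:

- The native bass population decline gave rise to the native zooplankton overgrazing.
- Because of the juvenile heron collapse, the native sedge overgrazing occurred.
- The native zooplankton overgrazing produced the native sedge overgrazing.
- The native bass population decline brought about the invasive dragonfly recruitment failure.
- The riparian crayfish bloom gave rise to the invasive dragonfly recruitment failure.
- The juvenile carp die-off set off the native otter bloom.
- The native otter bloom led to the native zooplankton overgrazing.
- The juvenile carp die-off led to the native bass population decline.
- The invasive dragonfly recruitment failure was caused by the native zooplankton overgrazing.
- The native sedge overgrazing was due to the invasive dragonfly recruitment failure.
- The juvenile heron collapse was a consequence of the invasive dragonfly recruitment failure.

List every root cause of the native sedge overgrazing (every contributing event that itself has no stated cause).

Tracing upstream from the native sedge overgrazing: the native sedge overgrazing ← the native zooplankton overgrazing ← the native bass population decline ← the juvenile carp die-off.
A separate upstream branch: the native sedge overgrazing ← the invasive dragonfly recruitment failure ← the riparian crayfish bloom.
Each of those chain origins has no stated cause.

the juvenile carp die-off, the riparian crayfish bloom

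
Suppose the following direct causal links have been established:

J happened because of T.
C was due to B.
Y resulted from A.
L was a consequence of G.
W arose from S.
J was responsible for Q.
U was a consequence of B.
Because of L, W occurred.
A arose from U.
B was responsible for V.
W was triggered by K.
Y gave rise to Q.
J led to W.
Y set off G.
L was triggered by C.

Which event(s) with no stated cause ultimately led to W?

B, K, S, T

Tracing upstream from W: W ← L ← C ← B.
A separate upstream branch: W ← K.
A separate upstream branch: W ← S.
A separate upstream branch: W ← J ← T.
Each of those chain origins has no stated cause.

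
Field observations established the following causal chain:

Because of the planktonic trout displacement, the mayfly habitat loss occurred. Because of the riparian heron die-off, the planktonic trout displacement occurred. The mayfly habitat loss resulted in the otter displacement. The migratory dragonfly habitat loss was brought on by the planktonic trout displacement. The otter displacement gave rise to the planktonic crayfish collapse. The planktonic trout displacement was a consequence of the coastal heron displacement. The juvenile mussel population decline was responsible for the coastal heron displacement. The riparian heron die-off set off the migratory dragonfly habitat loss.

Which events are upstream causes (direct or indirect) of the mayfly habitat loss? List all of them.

the coastal heron displacement, the juvenile mussel population decline, the planktonic trout displacement, the riparian heron die-off

Immediate cause of the mayfly habitat loss: the planktonic trout displacement.
Further upstream: the riparian heron die-off, the juvenile mussel population decline, the coastal heron displacement.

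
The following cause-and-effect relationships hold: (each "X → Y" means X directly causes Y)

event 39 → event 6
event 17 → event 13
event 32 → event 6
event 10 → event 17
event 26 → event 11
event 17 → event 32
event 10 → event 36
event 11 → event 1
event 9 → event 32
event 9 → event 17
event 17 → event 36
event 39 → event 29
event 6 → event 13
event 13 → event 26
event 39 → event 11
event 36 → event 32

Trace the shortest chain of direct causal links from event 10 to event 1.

event 10 → event 17 → event 13 → event 26 → event 11 → event 1

event 10 → event 17
event 17 → event 13
event 13 → event 26
event 26 → event 11
event 11 → event 1
Length: 5 steps.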